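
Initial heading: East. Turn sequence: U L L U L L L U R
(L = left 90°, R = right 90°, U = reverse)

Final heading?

Answer: Final heading: West

Derivation:
Start: East
  U (U-turn (180°)) -> West
  L (left (90° counter-clockwise)) -> South
  L (left (90° counter-clockwise)) -> East
  U (U-turn (180°)) -> West
  L (left (90° counter-clockwise)) -> South
  L (left (90° counter-clockwise)) -> East
  L (left (90° counter-clockwise)) -> North
  U (U-turn (180°)) -> South
  R (right (90° clockwise)) -> West
Final: West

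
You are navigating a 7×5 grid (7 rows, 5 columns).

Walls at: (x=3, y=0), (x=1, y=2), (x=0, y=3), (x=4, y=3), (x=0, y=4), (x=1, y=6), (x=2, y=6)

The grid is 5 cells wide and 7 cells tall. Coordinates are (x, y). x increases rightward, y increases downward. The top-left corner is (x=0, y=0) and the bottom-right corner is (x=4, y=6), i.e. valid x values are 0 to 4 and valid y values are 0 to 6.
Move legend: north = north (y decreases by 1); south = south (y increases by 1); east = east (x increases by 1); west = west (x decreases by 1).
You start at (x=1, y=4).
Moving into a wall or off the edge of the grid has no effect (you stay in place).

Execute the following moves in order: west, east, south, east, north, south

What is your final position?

Answer: Final position: (x=3, y=5)

Derivation:
Start: (x=1, y=4)
  west (west): blocked, stay at (x=1, y=4)
  east (east): (x=1, y=4) -> (x=2, y=4)
  south (south): (x=2, y=4) -> (x=2, y=5)
  east (east): (x=2, y=5) -> (x=3, y=5)
  north (north): (x=3, y=5) -> (x=3, y=4)
  south (south): (x=3, y=4) -> (x=3, y=5)
Final: (x=3, y=5)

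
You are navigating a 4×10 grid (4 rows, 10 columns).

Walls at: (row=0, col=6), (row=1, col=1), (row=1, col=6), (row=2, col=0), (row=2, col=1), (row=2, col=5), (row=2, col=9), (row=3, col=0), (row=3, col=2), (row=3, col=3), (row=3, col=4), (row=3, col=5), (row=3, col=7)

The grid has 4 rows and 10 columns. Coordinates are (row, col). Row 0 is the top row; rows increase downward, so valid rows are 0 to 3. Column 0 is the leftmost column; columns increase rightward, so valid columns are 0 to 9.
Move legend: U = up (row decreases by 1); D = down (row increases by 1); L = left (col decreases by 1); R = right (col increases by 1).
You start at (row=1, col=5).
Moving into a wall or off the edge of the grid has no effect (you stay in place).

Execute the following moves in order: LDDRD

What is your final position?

Answer: Final position: (row=2, col=4)

Derivation:
Start: (row=1, col=5)
  L (left): (row=1, col=5) -> (row=1, col=4)
  D (down): (row=1, col=4) -> (row=2, col=4)
  D (down): blocked, stay at (row=2, col=4)
  R (right): blocked, stay at (row=2, col=4)
  D (down): blocked, stay at (row=2, col=4)
Final: (row=2, col=4)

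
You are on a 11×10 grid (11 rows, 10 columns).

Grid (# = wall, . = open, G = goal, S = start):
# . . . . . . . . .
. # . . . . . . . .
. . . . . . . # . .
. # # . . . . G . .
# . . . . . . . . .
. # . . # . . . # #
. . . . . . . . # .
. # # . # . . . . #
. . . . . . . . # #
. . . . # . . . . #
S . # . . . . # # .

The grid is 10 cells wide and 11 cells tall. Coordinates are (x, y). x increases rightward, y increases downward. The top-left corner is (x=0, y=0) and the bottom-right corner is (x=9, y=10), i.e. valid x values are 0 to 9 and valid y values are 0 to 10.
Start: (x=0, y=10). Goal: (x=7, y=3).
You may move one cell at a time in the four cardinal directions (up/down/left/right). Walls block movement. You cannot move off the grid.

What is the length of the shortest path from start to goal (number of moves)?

Answer: Shortest path length: 14

Derivation:
BFS from (x=0, y=10) until reaching (x=7, y=3):
  Distance 0: (x=0, y=10)
  Distance 1: (x=0, y=9), (x=1, y=10)
  Distance 2: (x=0, y=8), (x=1, y=9)
  Distance 3: (x=0, y=7), (x=1, y=8), (x=2, y=9)
  Distance 4: (x=0, y=6), (x=2, y=8), (x=3, y=9)
  Distance 5: (x=0, y=5), (x=1, y=6), (x=3, y=8), (x=3, y=10)
  Distance 6: (x=2, y=6), (x=3, y=7), (x=4, y=8), (x=4, y=10)
  Distance 7: (x=2, y=5), (x=3, y=6), (x=5, y=8), (x=5, y=10)
  Distance 8: (x=2, y=4), (x=3, y=5), (x=4, y=6), (x=5, y=7), (x=6, y=8), (x=5, y=9), (x=6, y=10)
  Distance 9: (x=1, y=4), (x=3, y=4), (x=5, y=6), (x=6, y=7), (x=7, y=8), (x=6, y=9)
  Distance 10: (x=3, y=3), (x=4, y=4), (x=5, y=5), (x=6, y=6), (x=7, y=7), (x=7, y=9)
  Distance 11: (x=3, y=2), (x=4, y=3), (x=5, y=4), (x=6, y=5), (x=7, y=6), (x=8, y=7), (x=8, y=9)
  Distance 12: (x=3, y=1), (x=2, y=2), (x=4, y=2), (x=5, y=3), (x=6, y=4), (x=7, y=5)
  Distance 13: (x=3, y=0), (x=2, y=1), (x=4, y=1), (x=1, y=2), (x=5, y=2), (x=6, y=3), (x=7, y=4)
  Distance 14: (x=2, y=0), (x=4, y=0), (x=5, y=1), (x=0, y=2), (x=6, y=2), (x=7, y=3), (x=8, y=4)  <- goal reached here
One shortest path (14 moves): (x=0, y=10) -> (x=1, y=10) -> (x=1, y=9) -> (x=2, y=9) -> (x=3, y=9) -> (x=3, y=8) -> (x=4, y=8) -> (x=5, y=8) -> (x=6, y=8) -> (x=7, y=8) -> (x=7, y=7) -> (x=7, y=6) -> (x=7, y=5) -> (x=7, y=4) -> (x=7, y=3)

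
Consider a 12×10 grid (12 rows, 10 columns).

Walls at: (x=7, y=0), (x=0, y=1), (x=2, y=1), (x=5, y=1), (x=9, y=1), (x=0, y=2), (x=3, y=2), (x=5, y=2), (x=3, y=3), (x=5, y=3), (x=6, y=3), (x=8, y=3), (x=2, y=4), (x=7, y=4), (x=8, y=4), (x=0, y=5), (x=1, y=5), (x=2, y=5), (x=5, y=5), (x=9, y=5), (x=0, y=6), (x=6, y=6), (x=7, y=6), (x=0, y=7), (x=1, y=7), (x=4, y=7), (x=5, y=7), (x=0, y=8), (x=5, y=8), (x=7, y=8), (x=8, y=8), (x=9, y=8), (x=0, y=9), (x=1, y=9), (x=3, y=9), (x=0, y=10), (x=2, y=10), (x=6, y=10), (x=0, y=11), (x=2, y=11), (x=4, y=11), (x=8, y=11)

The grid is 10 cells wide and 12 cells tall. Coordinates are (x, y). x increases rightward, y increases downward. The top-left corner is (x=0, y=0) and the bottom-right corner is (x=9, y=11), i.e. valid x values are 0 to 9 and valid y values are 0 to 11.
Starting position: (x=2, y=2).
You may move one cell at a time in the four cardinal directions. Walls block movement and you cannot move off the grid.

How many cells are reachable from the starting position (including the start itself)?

BFS flood-fill from (x=2, y=2):
  Distance 0: (x=2, y=2)
  Distance 1: (x=1, y=2), (x=2, y=3)
  Distance 2: (x=1, y=1), (x=1, y=3)
  Distance 3: (x=1, y=0), (x=0, y=3), (x=1, y=4)
  Distance 4: (x=0, y=0), (x=2, y=0), (x=0, y=4)
  Distance 5: (x=3, y=0)
  Distance 6: (x=4, y=0), (x=3, y=1)
  Distance 7: (x=5, y=0), (x=4, y=1)
  Distance 8: (x=6, y=0), (x=4, y=2)
  Distance 9: (x=6, y=1), (x=4, y=3)
  Distance 10: (x=7, y=1), (x=6, y=2), (x=4, y=4)
  Distance 11: (x=8, y=1), (x=7, y=2), (x=3, y=4), (x=5, y=4), (x=4, y=5)
  Distance 12: (x=8, y=0), (x=8, y=2), (x=7, y=3), (x=6, y=4), (x=3, y=5), (x=4, y=6)
  Distance 13: (x=9, y=0), (x=9, y=2), (x=6, y=5), (x=3, y=6), (x=5, y=6)
  Distance 14: (x=9, y=3), (x=7, y=5), (x=2, y=6), (x=3, y=7)
  Distance 15: (x=9, y=4), (x=8, y=5), (x=1, y=6), (x=2, y=7), (x=3, y=8)
  Distance 16: (x=8, y=6), (x=2, y=8), (x=4, y=8)
  Distance 17: (x=9, y=6), (x=8, y=7), (x=1, y=8), (x=2, y=9), (x=4, y=9)
  Distance 18: (x=7, y=7), (x=9, y=7), (x=5, y=9), (x=4, y=10)
  Distance 19: (x=6, y=7), (x=6, y=9), (x=3, y=10), (x=5, y=10)
  Distance 20: (x=6, y=8), (x=7, y=9), (x=3, y=11), (x=5, y=11)
  Distance 21: (x=8, y=9), (x=7, y=10), (x=6, y=11)
  Distance 22: (x=9, y=9), (x=8, y=10), (x=7, y=11)
  Distance 23: (x=9, y=10)
  Distance 24: (x=9, y=11)
Total reachable: 76 (grid has 78 open cells total)

Answer: Reachable cells: 76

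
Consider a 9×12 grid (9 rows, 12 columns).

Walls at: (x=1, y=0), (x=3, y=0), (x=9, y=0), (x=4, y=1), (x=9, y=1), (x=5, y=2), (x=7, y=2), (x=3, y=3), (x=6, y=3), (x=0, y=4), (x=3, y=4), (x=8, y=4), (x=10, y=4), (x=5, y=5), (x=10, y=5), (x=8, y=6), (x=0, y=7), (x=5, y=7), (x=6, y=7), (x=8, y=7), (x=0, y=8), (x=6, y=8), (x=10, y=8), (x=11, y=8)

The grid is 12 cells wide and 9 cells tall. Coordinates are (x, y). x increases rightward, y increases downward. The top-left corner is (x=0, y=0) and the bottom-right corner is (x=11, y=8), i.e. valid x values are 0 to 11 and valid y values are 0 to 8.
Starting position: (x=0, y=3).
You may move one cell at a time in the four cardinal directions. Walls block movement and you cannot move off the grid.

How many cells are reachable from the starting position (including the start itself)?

Answer: Reachable cells: 84

Derivation:
BFS flood-fill from (x=0, y=3):
  Distance 0: (x=0, y=3)
  Distance 1: (x=0, y=2), (x=1, y=3)
  Distance 2: (x=0, y=1), (x=1, y=2), (x=2, y=3), (x=1, y=4)
  Distance 3: (x=0, y=0), (x=1, y=1), (x=2, y=2), (x=2, y=4), (x=1, y=5)
  Distance 4: (x=2, y=1), (x=3, y=2), (x=0, y=5), (x=2, y=5), (x=1, y=6)
  Distance 5: (x=2, y=0), (x=3, y=1), (x=4, y=2), (x=3, y=5), (x=0, y=6), (x=2, y=6), (x=1, y=7)
  Distance 6: (x=4, y=3), (x=4, y=5), (x=3, y=6), (x=2, y=7), (x=1, y=8)
  Distance 7: (x=5, y=3), (x=4, y=4), (x=4, y=6), (x=3, y=7), (x=2, y=8)
  Distance 8: (x=5, y=4), (x=5, y=6), (x=4, y=7), (x=3, y=8)
  Distance 9: (x=6, y=4), (x=6, y=6), (x=4, y=8)
  Distance 10: (x=7, y=4), (x=6, y=5), (x=7, y=6), (x=5, y=8)
  Distance 11: (x=7, y=3), (x=7, y=5), (x=7, y=7)
  Distance 12: (x=8, y=3), (x=8, y=5), (x=7, y=8)
  Distance 13: (x=8, y=2), (x=9, y=3), (x=9, y=5), (x=8, y=8)
  Distance 14: (x=8, y=1), (x=9, y=2), (x=10, y=3), (x=9, y=4), (x=9, y=6), (x=9, y=8)
  Distance 15: (x=8, y=0), (x=7, y=1), (x=10, y=2), (x=11, y=3), (x=10, y=6), (x=9, y=7)
  Distance 16: (x=7, y=0), (x=6, y=1), (x=10, y=1), (x=11, y=2), (x=11, y=4), (x=11, y=6), (x=10, y=7)
  Distance 17: (x=6, y=0), (x=10, y=0), (x=5, y=1), (x=11, y=1), (x=6, y=2), (x=11, y=5), (x=11, y=7)
  Distance 18: (x=5, y=0), (x=11, y=0)
  Distance 19: (x=4, y=0)
Total reachable: 84 (grid has 84 open cells total)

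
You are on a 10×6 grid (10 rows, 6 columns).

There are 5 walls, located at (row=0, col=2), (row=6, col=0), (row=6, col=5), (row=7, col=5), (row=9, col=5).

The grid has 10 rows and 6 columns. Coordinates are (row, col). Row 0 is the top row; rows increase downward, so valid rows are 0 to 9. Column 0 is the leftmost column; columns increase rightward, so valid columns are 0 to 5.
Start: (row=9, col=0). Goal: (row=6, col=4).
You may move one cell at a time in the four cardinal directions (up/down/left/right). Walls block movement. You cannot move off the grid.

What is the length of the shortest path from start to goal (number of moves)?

Answer: Shortest path length: 7

Derivation:
BFS from (row=9, col=0) until reaching (row=6, col=4):
  Distance 0: (row=9, col=0)
  Distance 1: (row=8, col=0), (row=9, col=1)
  Distance 2: (row=7, col=0), (row=8, col=1), (row=9, col=2)
  Distance 3: (row=7, col=1), (row=8, col=2), (row=9, col=3)
  Distance 4: (row=6, col=1), (row=7, col=2), (row=8, col=3), (row=9, col=4)
  Distance 5: (row=5, col=1), (row=6, col=2), (row=7, col=3), (row=8, col=4)
  Distance 6: (row=4, col=1), (row=5, col=0), (row=5, col=2), (row=6, col=3), (row=7, col=4), (row=8, col=5)
  Distance 7: (row=3, col=1), (row=4, col=0), (row=4, col=2), (row=5, col=3), (row=6, col=4)  <- goal reached here
One shortest path (7 moves): (row=9, col=0) -> (row=9, col=1) -> (row=9, col=2) -> (row=9, col=3) -> (row=9, col=4) -> (row=8, col=4) -> (row=7, col=4) -> (row=6, col=4)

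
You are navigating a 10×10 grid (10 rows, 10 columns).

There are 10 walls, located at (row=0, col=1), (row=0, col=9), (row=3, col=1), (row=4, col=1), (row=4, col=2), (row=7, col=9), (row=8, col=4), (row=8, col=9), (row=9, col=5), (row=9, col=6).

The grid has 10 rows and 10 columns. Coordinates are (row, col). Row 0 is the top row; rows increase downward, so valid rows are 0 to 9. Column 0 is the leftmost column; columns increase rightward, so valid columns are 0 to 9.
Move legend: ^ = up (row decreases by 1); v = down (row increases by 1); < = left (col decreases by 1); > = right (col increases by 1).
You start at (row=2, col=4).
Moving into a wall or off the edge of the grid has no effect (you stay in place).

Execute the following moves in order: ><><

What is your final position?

Start: (row=2, col=4)
  > (right): (row=2, col=4) -> (row=2, col=5)
  < (left): (row=2, col=5) -> (row=2, col=4)
  > (right): (row=2, col=4) -> (row=2, col=5)
  < (left): (row=2, col=5) -> (row=2, col=4)
Final: (row=2, col=4)

Answer: Final position: (row=2, col=4)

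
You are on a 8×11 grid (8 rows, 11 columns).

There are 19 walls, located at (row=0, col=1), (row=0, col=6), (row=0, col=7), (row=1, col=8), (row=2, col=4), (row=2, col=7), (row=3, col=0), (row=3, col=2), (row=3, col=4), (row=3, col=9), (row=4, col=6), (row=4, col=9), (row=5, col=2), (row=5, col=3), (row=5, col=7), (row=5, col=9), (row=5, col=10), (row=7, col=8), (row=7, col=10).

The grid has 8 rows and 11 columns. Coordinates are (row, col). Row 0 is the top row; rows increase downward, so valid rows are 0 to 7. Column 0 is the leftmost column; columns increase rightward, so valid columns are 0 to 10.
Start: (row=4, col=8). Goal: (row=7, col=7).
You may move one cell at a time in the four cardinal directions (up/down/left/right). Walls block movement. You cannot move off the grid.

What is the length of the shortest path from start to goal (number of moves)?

Answer: Shortest path length: 4

Derivation:
BFS from (row=4, col=8) until reaching (row=7, col=7):
  Distance 0: (row=4, col=8)
  Distance 1: (row=3, col=8), (row=4, col=7), (row=5, col=8)
  Distance 2: (row=2, col=8), (row=3, col=7), (row=6, col=8)
  Distance 3: (row=2, col=9), (row=3, col=6), (row=6, col=7), (row=6, col=9)
  Distance 4: (row=1, col=9), (row=2, col=6), (row=2, col=10), (row=3, col=5), (row=6, col=6), (row=6, col=10), (row=7, col=7), (row=7, col=9)  <- goal reached here
One shortest path (4 moves): (row=4, col=8) -> (row=5, col=8) -> (row=6, col=8) -> (row=6, col=7) -> (row=7, col=7)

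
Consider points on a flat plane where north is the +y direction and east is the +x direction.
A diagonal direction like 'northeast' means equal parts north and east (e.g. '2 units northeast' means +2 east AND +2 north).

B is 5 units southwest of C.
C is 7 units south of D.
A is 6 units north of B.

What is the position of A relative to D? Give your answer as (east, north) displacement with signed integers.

Answer: A is at (east=-5, north=-6) relative to D.

Derivation:
Place D at the origin (east=0, north=0).
  C is 7 units south of D: delta (east=+0, north=-7); C at (east=0, north=-7).
  B is 5 units southwest of C: delta (east=-5, north=-5); B at (east=-5, north=-12).
  A is 6 units north of B: delta (east=+0, north=+6); A at (east=-5, north=-6).
Therefore A relative to D: (east=-5, north=-6).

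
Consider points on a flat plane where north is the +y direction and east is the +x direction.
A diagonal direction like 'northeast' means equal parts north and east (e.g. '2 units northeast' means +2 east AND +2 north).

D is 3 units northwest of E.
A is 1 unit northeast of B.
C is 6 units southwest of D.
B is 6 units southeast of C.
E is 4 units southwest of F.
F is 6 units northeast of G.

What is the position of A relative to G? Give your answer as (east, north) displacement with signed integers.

Place G at the origin (east=0, north=0).
  F is 6 units northeast of G: delta (east=+6, north=+6); F at (east=6, north=6).
  E is 4 units southwest of F: delta (east=-4, north=-4); E at (east=2, north=2).
  D is 3 units northwest of E: delta (east=-3, north=+3); D at (east=-1, north=5).
  C is 6 units southwest of D: delta (east=-6, north=-6); C at (east=-7, north=-1).
  B is 6 units southeast of C: delta (east=+6, north=-6); B at (east=-1, north=-7).
  A is 1 unit northeast of B: delta (east=+1, north=+1); A at (east=0, north=-6).
Therefore A relative to G: (east=0, north=-6).

Answer: A is at (east=0, north=-6) relative to G.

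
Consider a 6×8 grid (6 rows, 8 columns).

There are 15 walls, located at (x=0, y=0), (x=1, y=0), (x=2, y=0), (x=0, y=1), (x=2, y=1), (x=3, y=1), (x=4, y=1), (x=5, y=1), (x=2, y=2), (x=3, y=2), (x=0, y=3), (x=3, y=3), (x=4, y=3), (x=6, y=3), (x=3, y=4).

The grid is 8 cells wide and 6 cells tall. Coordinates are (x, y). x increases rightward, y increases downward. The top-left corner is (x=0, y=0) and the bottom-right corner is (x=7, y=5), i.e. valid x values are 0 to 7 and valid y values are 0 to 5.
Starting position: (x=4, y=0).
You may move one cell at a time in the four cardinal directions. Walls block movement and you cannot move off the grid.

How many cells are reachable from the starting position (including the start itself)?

BFS flood-fill from (x=4, y=0):
  Distance 0: (x=4, y=0)
  Distance 1: (x=3, y=0), (x=5, y=0)
  Distance 2: (x=6, y=0)
  Distance 3: (x=7, y=0), (x=6, y=1)
  Distance 4: (x=7, y=1), (x=6, y=2)
  Distance 5: (x=5, y=2), (x=7, y=2)
  Distance 6: (x=4, y=2), (x=5, y=3), (x=7, y=3)
  Distance 7: (x=5, y=4), (x=7, y=4)
  Distance 8: (x=4, y=4), (x=6, y=4), (x=5, y=5), (x=7, y=5)
  Distance 9: (x=4, y=5), (x=6, y=5)
  Distance 10: (x=3, y=5)
  Distance 11: (x=2, y=5)
  Distance 12: (x=2, y=4), (x=1, y=5)
  Distance 13: (x=2, y=3), (x=1, y=4), (x=0, y=5)
  Distance 14: (x=1, y=3), (x=0, y=4)
  Distance 15: (x=1, y=2)
  Distance 16: (x=1, y=1), (x=0, y=2)
Total reachable: 33 (grid has 33 open cells total)

Answer: Reachable cells: 33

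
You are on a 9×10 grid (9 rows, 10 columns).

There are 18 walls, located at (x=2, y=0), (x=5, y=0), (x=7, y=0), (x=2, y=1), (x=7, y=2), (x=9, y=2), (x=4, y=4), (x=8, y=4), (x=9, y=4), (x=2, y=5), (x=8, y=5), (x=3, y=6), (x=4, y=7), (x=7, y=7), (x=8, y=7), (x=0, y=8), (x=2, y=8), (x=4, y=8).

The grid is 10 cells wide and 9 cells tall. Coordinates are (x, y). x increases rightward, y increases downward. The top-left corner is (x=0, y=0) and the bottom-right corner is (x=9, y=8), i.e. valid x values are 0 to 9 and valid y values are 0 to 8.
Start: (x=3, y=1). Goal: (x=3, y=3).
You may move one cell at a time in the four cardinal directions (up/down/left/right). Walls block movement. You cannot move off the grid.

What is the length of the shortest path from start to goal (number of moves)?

BFS from (x=3, y=1) until reaching (x=3, y=3):
  Distance 0: (x=3, y=1)
  Distance 1: (x=3, y=0), (x=4, y=1), (x=3, y=2)
  Distance 2: (x=4, y=0), (x=5, y=1), (x=2, y=2), (x=4, y=2), (x=3, y=3)  <- goal reached here
One shortest path (2 moves): (x=3, y=1) -> (x=3, y=2) -> (x=3, y=3)

Answer: Shortest path length: 2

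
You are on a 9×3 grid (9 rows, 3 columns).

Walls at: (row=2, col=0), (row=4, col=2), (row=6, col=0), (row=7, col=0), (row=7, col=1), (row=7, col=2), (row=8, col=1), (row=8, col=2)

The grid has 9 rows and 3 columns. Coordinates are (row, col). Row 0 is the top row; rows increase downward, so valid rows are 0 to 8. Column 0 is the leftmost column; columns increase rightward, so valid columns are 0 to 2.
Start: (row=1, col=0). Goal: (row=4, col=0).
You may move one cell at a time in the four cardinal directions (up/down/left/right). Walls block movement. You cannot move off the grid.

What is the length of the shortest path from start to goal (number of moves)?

Answer: Shortest path length: 5

Derivation:
BFS from (row=1, col=0) until reaching (row=4, col=0):
  Distance 0: (row=1, col=0)
  Distance 1: (row=0, col=0), (row=1, col=1)
  Distance 2: (row=0, col=1), (row=1, col=2), (row=2, col=1)
  Distance 3: (row=0, col=2), (row=2, col=2), (row=3, col=1)
  Distance 4: (row=3, col=0), (row=3, col=2), (row=4, col=1)
  Distance 5: (row=4, col=0), (row=5, col=1)  <- goal reached here
One shortest path (5 moves): (row=1, col=0) -> (row=1, col=1) -> (row=2, col=1) -> (row=3, col=1) -> (row=3, col=0) -> (row=4, col=0)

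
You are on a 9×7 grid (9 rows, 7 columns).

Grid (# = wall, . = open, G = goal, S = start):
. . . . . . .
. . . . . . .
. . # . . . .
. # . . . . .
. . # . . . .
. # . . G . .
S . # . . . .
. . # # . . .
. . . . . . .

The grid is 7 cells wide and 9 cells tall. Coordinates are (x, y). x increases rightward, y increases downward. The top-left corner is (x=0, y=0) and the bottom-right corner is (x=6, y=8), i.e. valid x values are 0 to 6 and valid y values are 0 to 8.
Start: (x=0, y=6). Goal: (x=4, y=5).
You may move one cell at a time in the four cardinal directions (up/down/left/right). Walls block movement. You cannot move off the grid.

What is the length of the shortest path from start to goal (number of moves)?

BFS from (x=0, y=6) until reaching (x=4, y=5):
  Distance 0: (x=0, y=6)
  Distance 1: (x=0, y=5), (x=1, y=6), (x=0, y=7)
  Distance 2: (x=0, y=4), (x=1, y=7), (x=0, y=8)
  Distance 3: (x=0, y=3), (x=1, y=4), (x=1, y=8)
  Distance 4: (x=0, y=2), (x=2, y=8)
  Distance 5: (x=0, y=1), (x=1, y=2), (x=3, y=8)
  Distance 6: (x=0, y=0), (x=1, y=1), (x=4, y=8)
  Distance 7: (x=1, y=0), (x=2, y=1), (x=4, y=7), (x=5, y=8)
  Distance 8: (x=2, y=0), (x=3, y=1), (x=4, y=6), (x=5, y=7), (x=6, y=8)
  Distance 9: (x=3, y=0), (x=4, y=1), (x=3, y=2), (x=4, y=5), (x=3, y=6), (x=5, y=6), (x=6, y=7)  <- goal reached here
One shortest path (9 moves): (x=0, y=6) -> (x=1, y=6) -> (x=1, y=7) -> (x=1, y=8) -> (x=2, y=8) -> (x=3, y=8) -> (x=4, y=8) -> (x=4, y=7) -> (x=4, y=6) -> (x=4, y=5)

Answer: Shortest path length: 9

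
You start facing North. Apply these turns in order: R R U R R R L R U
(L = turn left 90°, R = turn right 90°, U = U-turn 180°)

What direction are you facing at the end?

Start: North
  R (right (90° clockwise)) -> East
  R (right (90° clockwise)) -> South
  U (U-turn (180°)) -> North
  R (right (90° clockwise)) -> East
  R (right (90° clockwise)) -> South
  R (right (90° clockwise)) -> West
  L (left (90° counter-clockwise)) -> South
  R (right (90° clockwise)) -> West
  U (U-turn (180°)) -> East
Final: East

Answer: Final heading: East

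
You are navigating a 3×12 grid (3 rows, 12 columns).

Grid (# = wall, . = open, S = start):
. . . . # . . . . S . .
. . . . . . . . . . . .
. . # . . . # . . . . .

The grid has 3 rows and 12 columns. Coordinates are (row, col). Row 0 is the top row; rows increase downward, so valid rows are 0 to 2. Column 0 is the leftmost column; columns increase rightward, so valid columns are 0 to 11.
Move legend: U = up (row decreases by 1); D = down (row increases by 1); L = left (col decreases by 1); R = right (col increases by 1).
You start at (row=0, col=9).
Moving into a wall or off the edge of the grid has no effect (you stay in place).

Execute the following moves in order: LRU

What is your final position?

Answer: Final position: (row=0, col=9)

Derivation:
Start: (row=0, col=9)
  L (left): (row=0, col=9) -> (row=0, col=8)
  R (right): (row=0, col=8) -> (row=0, col=9)
  U (up): blocked, stay at (row=0, col=9)
Final: (row=0, col=9)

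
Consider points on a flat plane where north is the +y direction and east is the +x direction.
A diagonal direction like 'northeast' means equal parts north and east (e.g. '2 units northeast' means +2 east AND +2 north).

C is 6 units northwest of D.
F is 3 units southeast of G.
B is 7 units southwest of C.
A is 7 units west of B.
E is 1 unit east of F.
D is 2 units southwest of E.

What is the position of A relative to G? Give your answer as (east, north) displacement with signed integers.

Place G at the origin (east=0, north=0).
  F is 3 units southeast of G: delta (east=+3, north=-3); F at (east=3, north=-3).
  E is 1 unit east of F: delta (east=+1, north=+0); E at (east=4, north=-3).
  D is 2 units southwest of E: delta (east=-2, north=-2); D at (east=2, north=-5).
  C is 6 units northwest of D: delta (east=-6, north=+6); C at (east=-4, north=1).
  B is 7 units southwest of C: delta (east=-7, north=-7); B at (east=-11, north=-6).
  A is 7 units west of B: delta (east=-7, north=+0); A at (east=-18, north=-6).
Therefore A relative to G: (east=-18, north=-6).

Answer: A is at (east=-18, north=-6) relative to G.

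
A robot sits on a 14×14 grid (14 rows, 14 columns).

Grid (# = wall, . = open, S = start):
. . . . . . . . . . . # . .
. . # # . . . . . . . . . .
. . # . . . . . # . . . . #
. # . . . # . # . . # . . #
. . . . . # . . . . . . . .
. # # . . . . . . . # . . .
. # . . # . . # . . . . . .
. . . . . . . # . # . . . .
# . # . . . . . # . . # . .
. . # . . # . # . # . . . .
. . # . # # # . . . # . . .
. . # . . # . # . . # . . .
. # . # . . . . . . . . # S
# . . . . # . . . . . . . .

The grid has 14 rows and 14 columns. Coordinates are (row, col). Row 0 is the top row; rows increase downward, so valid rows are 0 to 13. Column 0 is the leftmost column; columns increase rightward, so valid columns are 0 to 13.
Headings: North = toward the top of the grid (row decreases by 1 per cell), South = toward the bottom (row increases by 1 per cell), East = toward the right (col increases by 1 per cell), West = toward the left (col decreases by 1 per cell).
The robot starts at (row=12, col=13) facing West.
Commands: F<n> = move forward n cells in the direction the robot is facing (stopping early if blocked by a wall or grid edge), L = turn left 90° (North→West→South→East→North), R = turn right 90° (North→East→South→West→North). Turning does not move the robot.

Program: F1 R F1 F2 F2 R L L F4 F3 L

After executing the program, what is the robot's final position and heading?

Answer: Final position: (row=7, col=10), facing South

Derivation:
Start: (row=12, col=13), facing West
  F1: move forward 0/1 (blocked), now at (row=12, col=13)
  R: turn right, now facing North
  F1: move forward 1, now at (row=11, col=13)
  F2: move forward 2, now at (row=9, col=13)
  F2: move forward 2, now at (row=7, col=13)
  R: turn right, now facing East
  L: turn left, now facing North
  L: turn left, now facing West
  F4: move forward 3/4 (blocked), now at (row=7, col=10)
  F3: move forward 0/3 (blocked), now at (row=7, col=10)
  L: turn left, now facing South
Final: (row=7, col=10), facing South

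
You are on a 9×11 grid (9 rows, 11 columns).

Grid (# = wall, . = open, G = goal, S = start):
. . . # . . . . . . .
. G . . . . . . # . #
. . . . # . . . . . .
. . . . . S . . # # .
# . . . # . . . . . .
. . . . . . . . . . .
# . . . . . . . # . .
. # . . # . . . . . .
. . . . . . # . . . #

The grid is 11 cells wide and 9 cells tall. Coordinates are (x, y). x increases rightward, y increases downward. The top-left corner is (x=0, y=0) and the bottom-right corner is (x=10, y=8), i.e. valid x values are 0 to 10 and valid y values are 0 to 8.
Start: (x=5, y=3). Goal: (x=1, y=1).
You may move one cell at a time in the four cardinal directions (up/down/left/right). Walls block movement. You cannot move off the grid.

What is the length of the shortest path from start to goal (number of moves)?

BFS from (x=5, y=3) until reaching (x=1, y=1):
  Distance 0: (x=5, y=3)
  Distance 1: (x=5, y=2), (x=4, y=3), (x=6, y=3), (x=5, y=4)
  Distance 2: (x=5, y=1), (x=6, y=2), (x=3, y=3), (x=7, y=3), (x=6, y=4), (x=5, y=5)
  Distance 3: (x=5, y=0), (x=4, y=1), (x=6, y=1), (x=3, y=2), (x=7, y=2), (x=2, y=3), (x=3, y=4), (x=7, y=4), (x=4, y=5), (x=6, y=5), (x=5, y=6)
  Distance 4: (x=4, y=0), (x=6, y=0), (x=3, y=1), (x=7, y=1), (x=2, y=2), (x=8, y=2), (x=1, y=3), (x=2, y=4), (x=8, y=4), (x=3, y=5), (x=7, y=5), (x=4, y=6), (x=6, y=6), (x=5, y=7)
  Distance 5: (x=7, y=0), (x=2, y=1), (x=1, y=2), (x=9, y=2), (x=0, y=3), (x=1, y=4), (x=9, y=4), (x=2, y=5), (x=8, y=5), (x=3, y=6), (x=7, y=6), (x=6, y=7), (x=5, y=8)
  Distance 6: (x=2, y=0), (x=8, y=0), (x=1, y=1), (x=9, y=1), (x=0, y=2), (x=10, y=2), (x=10, y=4), (x=1, y=5), (x=9, y=5), (x=2, y=6), (x=3, y=7), (x=7, y=7), (x=4, y=8)  <- goal reached here
One shortest path (6 moves): (x=5, y=3) -> (x=4, y=3) -> (x=3, y=3) -> (x=2, y=3) -> (x=1, y=3) -> (x=1, y=2) -> (x=1, y=1)

Answer: Shortest path length: 6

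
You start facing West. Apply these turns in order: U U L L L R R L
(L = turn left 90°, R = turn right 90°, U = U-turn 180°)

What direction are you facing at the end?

Answer: Final heading: East

Derivation:
Start: West
  U (U-turn (180°)) -> East
  U (U-turn (180°)) -> West
  L (left (90° counter-clockwise)) -> South
  L (left (90° counter-clockwise)) -> East
  L (left (90° counter-clockwise)) -> North
  R (right (90° clockwise)) -> East
  R (right (90° clockwise)) -> South
  L (left (90° counter-clockwise)) -> East
Final: East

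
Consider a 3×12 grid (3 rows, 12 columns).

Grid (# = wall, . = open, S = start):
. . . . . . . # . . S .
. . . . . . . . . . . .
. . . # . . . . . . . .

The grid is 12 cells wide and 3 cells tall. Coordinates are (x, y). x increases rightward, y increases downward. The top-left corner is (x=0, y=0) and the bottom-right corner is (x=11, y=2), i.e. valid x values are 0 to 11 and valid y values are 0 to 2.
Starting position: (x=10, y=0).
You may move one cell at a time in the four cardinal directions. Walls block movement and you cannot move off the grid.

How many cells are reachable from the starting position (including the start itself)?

BFS flood-fill from (x=10, y=0):
  Distance 0: (x=10, y=0)
  Distance 1: (x=9, y=0), (x=11, y=0), (x=10, y=1)
  Distance 2: (x=8, y=0), (x=9, y=1), (x=11, y=1), (x=10, y=2)
  Distance 3: (x=8, y=1), (x=9, y=2), (x=11, y=2)
  Distance 4: (x=7, y=1), (x=8, y=2)
  Distance 5: (x=6, y=1), (x=7, y=2)
  Distance 6: (x=6, y=0), (x=5, y=1), (x=6, y=2)
  Distance 7: (x=5, y=0), (x=4, y=1), (x=5, y=2)
  Distance 8: (x=4, y=0), (x=3, y=1), (x=4, y=2)
  Distance 9: (x=3, y=0), (x=2, y=1)
  Distance 10: (x=2, y=0), (x=1, y=1), (x=2, y=2)
  Distance 11: (x=1, y=0), (x=0, y=1), (x=1, y=2)
  Distance 12: (x=0, y=0), (x=0, y=2)
Total reachable: 34 (grid has 34 open cells total)

Answer: Reachable cells: 34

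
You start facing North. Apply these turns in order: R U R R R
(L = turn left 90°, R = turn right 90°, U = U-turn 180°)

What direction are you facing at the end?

Answer: Final heading: South

Derivation:
Start: North
  R (right (90° clockwise)) -> East
  U (U-turn (180°)) -> West
  R (right (90° clockwise)) -> North
  R (right (90° clockwise)) -> East
  R (right (90° clockwise)) -> South
Final: South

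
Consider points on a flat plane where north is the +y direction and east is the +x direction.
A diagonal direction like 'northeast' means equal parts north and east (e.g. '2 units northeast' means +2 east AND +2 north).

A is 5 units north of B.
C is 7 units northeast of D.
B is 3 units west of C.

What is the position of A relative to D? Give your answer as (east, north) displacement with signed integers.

Answer: A is at (east=4, north=12) relative to D.

Derivation:
Place D at the origin (east=0, north=0).
  C is 7 units northeast of D: delta (east=+7, north=+7); C at (east=7, north=7).
  B is 3 units west of C: delta (east=-3, north=+0); B at (east=4, north=7).
  A is 5 units north of B: delta (east=+0, north=+5); A at (east=4, north=12).
Therefore A relative to D: (east=4, north=12).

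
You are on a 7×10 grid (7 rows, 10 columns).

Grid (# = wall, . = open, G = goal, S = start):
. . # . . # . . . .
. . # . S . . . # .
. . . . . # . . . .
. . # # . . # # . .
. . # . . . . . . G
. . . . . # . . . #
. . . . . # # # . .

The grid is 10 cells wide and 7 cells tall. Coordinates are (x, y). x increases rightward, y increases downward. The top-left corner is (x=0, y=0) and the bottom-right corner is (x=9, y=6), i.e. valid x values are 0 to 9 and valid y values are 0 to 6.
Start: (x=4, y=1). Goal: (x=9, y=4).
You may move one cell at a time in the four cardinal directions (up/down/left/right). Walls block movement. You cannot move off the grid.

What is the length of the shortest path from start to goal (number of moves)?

Answer: Shortest path length: 8

Derivation:
BFS from (x=4, y=1) until reaching (x=9, y=4):
  Distance 0: (x=4, y=1)
  Distance 1: (x=4, y=0), (x=3, y=1), (x=5, y=1), (x=4, y=2)
  Distance 2: (x=3, y=0), (x=6, y=1), (x=3, y=2), (x=4, y=3)
  Distance 3: (x=6, y=0), (x=7, y=1), (x=2, y=2), (x=6, y=2), (x=5, y=3), (x=4, y=4)
  Distance 4: (x=7, y=0), (x=1, y=2), (x=7, y=2), (x=3, y=4), (x=5, y=4), (x=4, y=5)
  Distance 5: (x=8, y=0), (x=1, y=1), (x=0, y=2), (x=8, y=2), (x=1, y=3), (x=6, y=4), (x=3, y=5), (x=4, y=6)
  Distance 6: (x=1, y=0), (x=9, y=0), (x=0, y=1), (x=9, y=2), (x=0, y=3), (x=8, y=3), (x=1, y=4), (x=7, y=4), (x=2, y=5), (x=6, y=5), (x=3, y=6)
  Distance 7: (x=0, y=0), (x=9, y=1), (x=9, y=3), (x=0, y=4), (x=8, y=4), (x=1, y=5), (x=7, y=5), (x=2, y=6)
  Distance 8: (x=9, y=4), (x=0, y=5), (x=8, y=5), (x=1, y=6)  <- goal reached here
One shortest path (8 moves): (x=4, y=1) -> (x=5, y=1) -> (x=6, y=1) -> (x=7, y=1) -> (x=7, y=2) -> (x=8, y=2) -> (x=9, y=2) -> (x=9, y=3) -> (x=9, y=4)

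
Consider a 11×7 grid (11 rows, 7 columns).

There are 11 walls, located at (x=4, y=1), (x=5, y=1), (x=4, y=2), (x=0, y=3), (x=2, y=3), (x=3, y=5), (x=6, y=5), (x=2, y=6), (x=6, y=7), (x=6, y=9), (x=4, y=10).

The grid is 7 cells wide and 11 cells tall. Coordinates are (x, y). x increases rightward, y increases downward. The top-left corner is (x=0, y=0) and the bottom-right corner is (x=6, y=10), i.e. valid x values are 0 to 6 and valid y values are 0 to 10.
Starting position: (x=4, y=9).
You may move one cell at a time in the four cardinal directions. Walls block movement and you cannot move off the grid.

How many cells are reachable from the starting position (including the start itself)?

Answer: Reachable cells: 66

Derivation:
BFS flood-fill from (x=4, y=9):
  Distance 0: (x=4, y=9)
  Distance 1: (x=4, y=8), (x=3, y=9), (x=5, y=9)
  Distance 2: (x=4, y=7), (x=3, y=8), (x=5, y=8), (x=2, y=9), (x=3, y=10), (x=5, y=10)
  Distance 3: (x=4, y=6), (x=3, y=7), (x=5, y=7), (x=2, y=8), (x=6, y=8), (x=1, y=9), (x=2, y=10), (x=6, y=10)
  Distance 4: (x=4, y=5), (x=3, y=6), (x=5, y=6), (x=2, y=7), (x=1, y=8), (x=0, y=9), (x=1, y=10)
  Distance 5: (x=4, y=4), (x=5, y=5), (x=6, y=6), (x=1, y=7), (x=0, y=8), (x=0, y=10)
  Distance 6: (x=4, y=3), (x=3, y=4), (x=5, y=4), (x=1, y=6), (x=0, y=7)
  Distance 7: (x=3, y=3), (x=5, y=3), (x=2, y=4), (x=6, y=4), (x=1, y=5), (x=0, y=6)
  Distance 8: (x=3, y=2), (x=5, y=2), (x=6, y=3), (x=1, y=4), (x=0, y=5), (x=2, y=5)
  Distance 9: (x=3, y=1), (x=2, y=2), (x=6, y=2), (x=1, y=3), (x=0, y=4)
  Distance 10: (x=3, y=0), (x=2, y=1), (x=6, y=1), (x=1, y=2)
  Distance 11: (x=2, y=0), (x=4, y=0), (x=6, y=0), (x=1, y=1), (x=0, y=2)
  Distance 12: (x=1, y=0), (x=5, y=0), (x=0, y=1)
  Distance 13: (x=0, y=0)
Total reachable: 66 (grid has 66 open cells total)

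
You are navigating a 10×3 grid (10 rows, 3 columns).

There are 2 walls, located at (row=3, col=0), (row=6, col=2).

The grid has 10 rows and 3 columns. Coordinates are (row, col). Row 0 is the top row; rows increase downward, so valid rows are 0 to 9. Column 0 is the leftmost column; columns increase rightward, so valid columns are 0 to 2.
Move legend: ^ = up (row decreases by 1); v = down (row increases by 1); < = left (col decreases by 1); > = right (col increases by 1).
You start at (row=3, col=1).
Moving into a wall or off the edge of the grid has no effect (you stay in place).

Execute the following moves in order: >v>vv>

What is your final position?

Answer: Final position: (row=5, col=2)

Derivation:
Start: (row=3, col=1)
  > (right): (row=3, col=1) -> (row=3, col=2)
  v (down): (row=3, col=2) -> (row=4, col=2)
  > (right): blocked, stay at (row=4, col=2)
  v (down): (row=4, col=2) -> (row=5, col=2)
  v (down): blocked, stay at (row=5, col=2)
  > (right): blocked, stay at (row=5, col=2)
Final: (row=5, col=2)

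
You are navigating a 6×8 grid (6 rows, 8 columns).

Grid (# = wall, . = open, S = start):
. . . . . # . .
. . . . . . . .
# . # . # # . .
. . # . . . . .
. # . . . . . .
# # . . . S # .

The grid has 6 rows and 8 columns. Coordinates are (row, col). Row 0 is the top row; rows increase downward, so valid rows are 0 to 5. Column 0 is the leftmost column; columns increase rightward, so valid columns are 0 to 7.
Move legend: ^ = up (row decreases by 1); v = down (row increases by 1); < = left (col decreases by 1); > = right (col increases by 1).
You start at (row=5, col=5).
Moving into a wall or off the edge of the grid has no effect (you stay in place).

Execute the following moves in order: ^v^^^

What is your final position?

Answer: Final position: (row=3, col=5)

Derivation:
Start: (row=5, col=5)
  ^ (up): (row=5, col=5) -> (row=4, col=5)
  v (down): (row=4, col=5) -> (row=5, col=5)
  ^ (up): (row=5, col=5) -> (row=4, col=5)
  ^ (up): (row=4, col=5) -> (row=3, col=5)
  ^ (up): blocked, stay at (row=3, col=5)
Final: (row=3, col=5)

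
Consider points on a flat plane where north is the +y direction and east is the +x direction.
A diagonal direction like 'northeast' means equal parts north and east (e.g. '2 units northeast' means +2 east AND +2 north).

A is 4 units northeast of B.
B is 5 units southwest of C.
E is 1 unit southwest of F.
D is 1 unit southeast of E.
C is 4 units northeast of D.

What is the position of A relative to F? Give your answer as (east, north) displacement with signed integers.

Answer: A is at (east=3, north=1) relative to F.

Derivation:
Place F at the origin (east=0, north=0).
  E is 1 unit southwest of F: delta (east=-1, north=-1); E at (east=-1, north=-1).
  D is 1 unit southeast of E: delta (east=+1, north=-1); D at (east=0, north=-2).
  C is 4 units northeast of D: delta (east=+4, north=+4); C at (east=4, north=2).
  B is 5 units southwest of C: delta (east=-5, north=-5); B at (east=-1, north=-3).
  A is 4 units northeast of B: delta (east=+4, north=+4); A at (east=3, north=1).
Therefore A relative to F: (east=3, north=1).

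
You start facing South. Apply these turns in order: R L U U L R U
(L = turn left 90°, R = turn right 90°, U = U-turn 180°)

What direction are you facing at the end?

Answer: Final heading: North

Derivation:
Start: South
  R (right (90° clockwise)) -> West
  L (left (90° counter-clockwise)) -> South
  U (U-turn (180°)) -> North
  U (U-turn (180°)) -> South
  L (left (90° counter-clockwise)) -> East
  R (right (90° clockwise)) -> South
  U (U-turn (180°)) -> North
Final: North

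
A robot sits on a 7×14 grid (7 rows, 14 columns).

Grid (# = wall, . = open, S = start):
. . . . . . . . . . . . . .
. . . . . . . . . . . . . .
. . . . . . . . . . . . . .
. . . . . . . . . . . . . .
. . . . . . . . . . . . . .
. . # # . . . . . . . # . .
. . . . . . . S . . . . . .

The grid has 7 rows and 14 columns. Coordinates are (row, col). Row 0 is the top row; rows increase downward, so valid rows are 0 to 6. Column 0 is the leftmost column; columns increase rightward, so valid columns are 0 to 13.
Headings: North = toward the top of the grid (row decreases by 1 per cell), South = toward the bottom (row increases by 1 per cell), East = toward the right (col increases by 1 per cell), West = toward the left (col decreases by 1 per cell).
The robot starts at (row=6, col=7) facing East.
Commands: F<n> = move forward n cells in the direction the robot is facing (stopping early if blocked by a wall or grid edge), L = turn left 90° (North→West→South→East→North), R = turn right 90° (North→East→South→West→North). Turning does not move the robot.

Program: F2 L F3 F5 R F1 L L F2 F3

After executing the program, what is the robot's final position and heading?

Start: (row=6, col=7), facing East
  F2: move forward 2, now at (row=6, col=9)
  L: turn left, now facing North
  F3: move forward 3, now at (row=3, col=9)
  F5: move forward 3/5 (blocked), now at (row=0, col=9)
  R: turn right, now facing East
  F1: move forward 1, now at (row=0, col=10)
  L: turn left, now facing North
  L: turn left, now facing West
  F2: move forward 2, now at (row=0, col=8)
  F3: move forward 3, now at (row=0, col=5)
Final: (row=0, col=5), facing West

Answer: Final position: (row=0, col=5), facing West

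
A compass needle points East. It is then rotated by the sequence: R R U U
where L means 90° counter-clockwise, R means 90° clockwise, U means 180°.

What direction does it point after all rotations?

Start: East
  R (right (90° clockwise)) -> South
  R (right (90° clockwise)) -> West
  U (U-turn (180°)) -> East
  U (U-turn (180°)) -> West
Final: West

Answer: Final heading: West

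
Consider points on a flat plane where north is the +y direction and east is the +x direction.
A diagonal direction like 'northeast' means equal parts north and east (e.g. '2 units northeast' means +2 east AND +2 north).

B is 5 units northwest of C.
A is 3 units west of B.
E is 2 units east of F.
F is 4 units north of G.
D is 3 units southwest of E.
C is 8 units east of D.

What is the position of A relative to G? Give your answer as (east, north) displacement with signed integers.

Place G at the origin (east=0, north=0).
  F is 4 units north of G: delta (east=+0, north=+4); F at (east=0, north=4).
  E is 2 units east of F: delta (east=+2, north=+0); E at (east=2, north=4).
  D is 3 units southwest of E: delta (east=-3, north=-3); D at (east=-1, north=1).
  C is 8 units east of D: delta (east=+8, north=+0); C at (east=7, north=1).
  B is 5 units northwest of C: delta (east=-5, north=+5); B at (east=2, north=6).
  A is 3 units west of B: delta (east=-3, north=+0); A at (east=-1, north=6).
Therefore A relative to G: (east=-1, north=6).

Answer: A is at (east=-1, north=6) relative to G.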